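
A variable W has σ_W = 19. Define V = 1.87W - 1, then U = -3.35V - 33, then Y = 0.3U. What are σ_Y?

σ_Y = 35.70765

σ_V = |1.87|·19 = 35.53.
σ_U = |-3.35|·35.53 = 119.0255.
σ_Y = |0.3|·119.0255 = 35.70765.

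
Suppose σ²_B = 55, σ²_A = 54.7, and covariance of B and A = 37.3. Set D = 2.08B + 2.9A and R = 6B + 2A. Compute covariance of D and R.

By bilinearity, covariance of D and R = ac·σ²_B + bd·σ²_A + (ad+bc)·covariance of B and A, with a=2.08, b=2.9, c=6, d=2.
ac·σ²_B = 2.08·6·55 = 686.4
bd·σ²_A = 2.9·2·54.7 = 317.26
(ad+bc)·covariance of B and A = (21.56)·37.3 = 804.188
covariance of D and R = 686.4 + 317.26 + 804.188 = 1807.848.

covariance of D and R = 1807.848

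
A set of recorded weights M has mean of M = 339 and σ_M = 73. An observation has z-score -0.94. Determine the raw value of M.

M = mean of M + z·σ_M = 339 + (-0.94)·73 = 270.38.

M = 270.38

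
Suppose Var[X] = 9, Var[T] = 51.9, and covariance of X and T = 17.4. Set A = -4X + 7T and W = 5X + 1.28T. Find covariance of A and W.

By bilinearity, covariance of A and W = ac·Var[X] + bd·Var[T] + (ad+bc)·covariance of X and T, with a=-4, b=7, c=5, d=1.28.
ac·Var[X] = (-4)·5·9 = -180
bd·Var[T] = 7·1.28·51.9 = 465.024
(ad+bc)·covariance of X and T = (29.88)·17.4 = 519.912
covariance of A and W = -180 + 465.024 + 519.912 = 804.936.

covariance of A and W = 804.936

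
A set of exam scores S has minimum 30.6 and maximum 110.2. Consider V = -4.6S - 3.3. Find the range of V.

Range(V) = 366.16

Range of S = 110.2 − 30.6 = 79.6.
Range(V) = |a|·Range(S) = |-4.6|·79.6 = 366.16.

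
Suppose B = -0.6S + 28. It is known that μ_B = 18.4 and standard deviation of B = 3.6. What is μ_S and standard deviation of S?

From B = -0.6S + 28: μ_B = a·μ_S + b, so μ_S = (μ_B − b)/a = (18.4 − 28)/(-0.6) = 16.
standard deviation of B = |a|·standard deviation of S, so standard deviation of S = 3.6/|-0.6| = 6.

μ_S = 16, standard deviation of S = 6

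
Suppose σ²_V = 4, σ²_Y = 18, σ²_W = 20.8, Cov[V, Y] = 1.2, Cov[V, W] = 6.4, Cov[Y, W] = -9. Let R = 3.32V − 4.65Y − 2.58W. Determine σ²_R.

σ²_R = 209.11084

σ²_R = a²·σ²_V + b²·σ²_Y + c²·σ²_W + 2ab·Cov[V, Y] + 2ac·Cov[V, W] + 2bc·Cov[Y, W], with a = 3.32, b = -4.65, c = -2.58.
= 44.0896 + 389.205 + 138.45312 + (-37.0512) + (-109.63968) + (-215.946)
= 209.11084.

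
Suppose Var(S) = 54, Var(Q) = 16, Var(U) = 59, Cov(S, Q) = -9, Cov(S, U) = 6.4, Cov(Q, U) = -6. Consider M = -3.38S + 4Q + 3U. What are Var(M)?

Var(M) = a²·Var(S) + b²·Var(Q) + c²·Var(U) + 2ab·Cov(S, Q) + 2ac·Cov(S, U) + 2bc·Cov(Q, U), with a = -3.38, b = 4, c = 3.
= 616.9176 + 256 + 531 + 243.36 + (-129.792) + (-144)
= 1373.4856.

Var(M) = 1373.4856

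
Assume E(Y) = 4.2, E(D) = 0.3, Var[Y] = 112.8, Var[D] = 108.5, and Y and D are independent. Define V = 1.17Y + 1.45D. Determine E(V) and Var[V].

E(V) = 1.17·E(Y) + 1.45·E(D) = 1.17·4.2 + 1.45·0.3 = 5.349.
Var[V] = a²·Var[Y] + b²·Var[D] + 2ab·Cov[Y, D] with a = 1.17, b = 1.45.
Independence gives Cov[Y, D] = 0.
= 1.17²·112.8 + 1.45²·108.5 + 2·1.17·1.45·0
= 154.41192 + 228.12125 + 0 = 382.53317.

E(V) = 5.349, Var[V] = 382.53317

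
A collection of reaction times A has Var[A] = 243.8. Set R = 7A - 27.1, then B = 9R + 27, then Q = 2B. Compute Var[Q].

Var[Q] = 3870568.8

Var[R] = 7²·243.8 = 11946.2.
Var[B] = 9²·11946.2 = 967642.2.
Var[Q] = 2²·967642.2 = 3870568.8.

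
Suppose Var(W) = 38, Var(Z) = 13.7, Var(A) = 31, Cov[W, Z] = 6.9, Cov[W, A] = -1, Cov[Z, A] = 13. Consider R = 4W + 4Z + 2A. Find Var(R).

Var(R) = a²·Var(W) + b²·Var(Z) + c²·Var(A) + 2ab·Cov[W, Z] + 2ac·Cov[W, A] + 2bc·Cov[Z, A], with a = 4, b = 4, c = 2.
= 608 + 219.2 + 124 + 220.8 + (-16) + 208
= 1364.

Var(R) = 1364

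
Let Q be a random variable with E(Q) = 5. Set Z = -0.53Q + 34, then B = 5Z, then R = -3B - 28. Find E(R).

E(Z) = (-0.53)·5 + 34 = 31.35.
E(B) = 5·31.35 = 156.75.
E(R) = (-3)·156.75 + (-28) = -498.25.

E(R) = -498.25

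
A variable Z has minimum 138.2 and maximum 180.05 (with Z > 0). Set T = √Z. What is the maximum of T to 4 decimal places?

√Z is increasing on this domain, so max(T) comes from max(Z) = 180.05: max(T) = √(180.05) ≈ 13.4183.

max(T) = 13.4183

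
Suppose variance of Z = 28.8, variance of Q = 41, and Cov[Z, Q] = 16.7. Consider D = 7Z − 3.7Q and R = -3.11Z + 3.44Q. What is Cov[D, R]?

By bilinearity, Cov[D, R] = ac·variance of Z + bd·variance of Q + (ad+bc)·Cov[Z, Q], with a=7, b=-3.7, c=-3.11, d=3.44.
ac·variance of Z = 7·(-3.11)·28.8 = -626.976
bd·variance of Q = (-3.7)·3.44·41 = -521.848
(ad+bc)·Cov[Z, Q] = (35.587)·16.7 = 594.3029
Cov[D, R] = -626.976 + (-521.848) + 594.3029 = -554.5211.

Cov[D, R] = -554.5211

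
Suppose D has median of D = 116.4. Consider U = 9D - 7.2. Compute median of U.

A linear map preserves order up to sign, so median of U = a·median of D + b = 9·116.4 + (-7.2) = 1040.4.

median of U = 1040.4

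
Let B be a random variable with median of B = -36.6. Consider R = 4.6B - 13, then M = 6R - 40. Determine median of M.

median of M = -1128.16

median of R = 4.6·(-36.6) + (-13) = -181.36.
median of M = 6·(-181.36) + (-40) = -1128.16.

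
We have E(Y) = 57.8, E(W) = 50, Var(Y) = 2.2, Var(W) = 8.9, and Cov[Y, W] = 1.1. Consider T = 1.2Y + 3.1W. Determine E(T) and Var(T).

E(T) = 1.2·E(Y) + 3.1·E(W) = 1.2·57.8 + 3.1·50 = 224.36.
Var(T) = a²·Var(Y) + b²·Var(W) + 2ab·Cov[Y, W] with a = 1.2, b = 3.1.
= 1.2²·2.2 + 3.1²·8.9 + 2·1.2·3.1·1.1
= 3.168 + 85.529 + 8.184 = 96.881.

E(T) = 224.36, Var(T) = 96.881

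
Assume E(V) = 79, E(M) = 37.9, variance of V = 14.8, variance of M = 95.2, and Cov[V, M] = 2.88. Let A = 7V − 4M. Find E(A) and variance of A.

E(A) = 7·E(V) + (-4)·E(M) = 7·79 + (-4)·37.9 = 401.4.
variance of A = a²·variance of V + b²·variance of M + 2ab·Cov[V, M] with a = 7, b = -4.
= 7²·14.8 + (-4)²·95.2 + 2·7·(-4)·2.88
= 725.2 + 1523.2 + (-161.28) = 2087.12.

E(A) = 401.4, variance of A = 2087.12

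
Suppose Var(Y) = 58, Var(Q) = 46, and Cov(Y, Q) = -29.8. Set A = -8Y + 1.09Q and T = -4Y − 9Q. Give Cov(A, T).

Cov(A, T) = -610.932

By bilinearity, Cov(A, T) = ac·Var(Y) + bd·Var(Q) + (ad+bc)·Cov(Y, Q), with a=-8, b=1.09, c=-4, d=-9.
ac·Var(Y) = (-8)·(-4)·58 = 1856
bd·Var(Q) = 1.09·(-9)·46 = -451.26
(ad+bc)·Cov(Y, Q) = (67.64)·(-29.8) = -2015.672
Cov(A, T) = 1856 + (-451.26) + (-2015.672) = -610.932.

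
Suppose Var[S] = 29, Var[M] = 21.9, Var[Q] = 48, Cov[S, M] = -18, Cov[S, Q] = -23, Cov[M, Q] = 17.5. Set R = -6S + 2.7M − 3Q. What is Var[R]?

Var[R] = 1107.351

Var[R] = a²·Var[S] + b²·Var[M] + c²·Var[Q] + 2ab·Cov[S, M] + 2ac·Cov[S, Q] + 2bc·Cov[M, Q], with a = -6, b = 2.7, c = -3.
= 1044 + 159.651 + 432 + 583.2 + (-828) + (-283.5)
= 1107.351.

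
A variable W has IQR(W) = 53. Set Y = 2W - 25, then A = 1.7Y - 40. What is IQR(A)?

IQR(Y) = |2|·53 = 106.
IQR(A) = |1.7|·106 = 180.2.

IQR(A) = 180.2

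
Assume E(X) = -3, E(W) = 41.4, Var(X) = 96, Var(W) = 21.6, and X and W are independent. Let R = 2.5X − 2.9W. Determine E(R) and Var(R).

E(R) = -127.56, Var(R) = 781.656

E(R) = 2.5·E(X) + (-2.9)·E(W) = 2.5·(-3) + (-2.9)·41.4 = -127.56.
Var(R) = a²·Var(X) + b²·Var(W) + 2ab·covariance of X and W with a = 2.5, b = -2.9.
Independence gives covariance of X and W = 0.
= 2.5²·96 + (-2.9)²·21.6 + 2·2.5·(-2.9)·0
= 600 + 181.656 + 0 = 781.656.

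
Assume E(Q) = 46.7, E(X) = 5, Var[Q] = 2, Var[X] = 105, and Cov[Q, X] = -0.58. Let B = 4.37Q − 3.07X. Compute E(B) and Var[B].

E(B) = 4.37·E(Q) + (-3.07)·E(X) = 4.37·46.7 + (-3.07)·5 = 188.729.
Var[B] = a²·Var[Q] + b²·Var[X] + 2ab·Cov[Q, X] with a = 4.37, b = -3.07.
= 4.37²·2 + (-3.07)²·105 + 2·4.37·(-3.07)·(-0.58)
= 38.1938 + 989.6145 + 15.562444 = 1043.370744.

E(B) = 188.729, Var[B] = 1043.370744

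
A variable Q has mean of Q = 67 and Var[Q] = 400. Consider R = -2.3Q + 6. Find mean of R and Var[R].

mean of R = -148.1, Var[R] = 2116

R = -2.3Q + 6 is linear with a = -2.3, b = 6.
mean of R = a·mean of Q + b = (-2.3)·67 + 6 = -148.1.
Var[R] = a²·Var[Q] = (-2.3)²·400 = 2116 (the additive constant 6 does not affect variance).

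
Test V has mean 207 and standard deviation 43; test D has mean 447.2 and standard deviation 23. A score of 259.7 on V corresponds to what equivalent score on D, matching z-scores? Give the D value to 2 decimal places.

z = (259.7 − 207)/43 ≈ 1.2256.
D = 447.2 + z·23 = 447.2 + (259.7 − 207)·23/43 ≈ 475.39.

D = 475.39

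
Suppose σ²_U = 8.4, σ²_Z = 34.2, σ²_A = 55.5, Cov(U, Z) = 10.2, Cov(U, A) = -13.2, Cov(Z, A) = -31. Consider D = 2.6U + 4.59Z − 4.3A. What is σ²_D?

σ²_D = a²·σ²_U + b²·σ²_Z + c²·σ²_A + 2ab·Cov(U, Z) + 2ac·Cov(U, A) + 2bc·Cov(Z, A), with a = 2.6, b = 4.59, c = -4.3.
= 56.784 + 720.52902 + 1026.195 + 243.4536 + 295.152 + 1223.694
= 3565.80762.

σ²_D = 3565.80762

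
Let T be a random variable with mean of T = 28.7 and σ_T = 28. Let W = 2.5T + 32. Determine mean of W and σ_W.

mean of W = 103.75, σ_W = 70

W = 2.5T + 32 is linear with a = 2.5, b = 32.
mean of W = a·mean of T + b = 2.5·28.7 + 32 = 103.75.
σ_W = |a|·σ_T = |2.5|·28 = 70.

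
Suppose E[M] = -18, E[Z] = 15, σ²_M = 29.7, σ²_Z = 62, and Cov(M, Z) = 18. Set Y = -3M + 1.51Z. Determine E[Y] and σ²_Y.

E[Y] = (-3)·E[M] + 1.51·E[Z] = (-3)·(-18) + 1.51·15 = 76.65.
σ²_Y = a²·σ²_M + b²·σ²_Z + 2ab·Cov(M, Z) with a = -3, b = 1.51.
= (-3)²·29.7 + 1.51²·62 + 2·(-3)·1.51·18
= 267.3 + 141.3662 + (-163.08) = 245.5862.

E[Y] = 76.65, σ²_Y = 245.5862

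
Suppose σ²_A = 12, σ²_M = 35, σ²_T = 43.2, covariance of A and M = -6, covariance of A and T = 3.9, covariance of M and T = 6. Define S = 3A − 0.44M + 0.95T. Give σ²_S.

σ²_S = a²·σ²_A + b²·σ²_M + c²·σ²_T + 2ab·covariance of A and M + 2ac·covariance of A and T + 2bc·covariance of M and T, with a = 3, b = -0.44, c = 0.95.
= 108 + 6.776 + 38.988 + 15.84 + 22.23 + (-5.016)
= 186.818.

σ²_S = 186.818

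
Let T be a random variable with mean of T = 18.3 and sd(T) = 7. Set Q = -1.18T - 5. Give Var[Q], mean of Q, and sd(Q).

Var[Q] = 68.2276, mean of Q = -26.594, sd(Q) = 8.26

Q = -1.18T - 5 is linear with a = -1.18, b = -5.
Var[T] = 7² = 49.
Var[Q] = a²·Var[T] = (-1.18)²·49 = 68.2276 (the additive constant -5 does not affect variance).
mean of Q = a·mean of T + b = (-1.18)·18.3 + (-5) = -26.594.
sd(Q) = |a|·sd(T) = |-1.18|·7 = 8.26.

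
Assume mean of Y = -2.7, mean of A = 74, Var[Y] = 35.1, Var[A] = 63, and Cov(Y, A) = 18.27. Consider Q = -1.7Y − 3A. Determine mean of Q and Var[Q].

mean of Q = -217.41, Var[Q] = 854.793

mean of Q = (-1.7)·mean of Y + (-3)·mean of A = (-1.7)·(-2.7) + (-3)·74 = -217.41.
Var[Q] = a²·Var[Y] + b²·Var[A] + 2ab·Cov(Y, A) with a = -1.7, b = -3.
= (-1.7)²·35.1 + (-3)²·63 + 2·(-1.7)·(-3)·18.27
= 101.439 + 567 + 186.354 = 854.793.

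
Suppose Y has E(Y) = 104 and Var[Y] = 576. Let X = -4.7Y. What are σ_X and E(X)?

X = -4.7Y is linear with a = -4.7, b = 0.
σ_Y = √576 = 24.
σ_X = |a|·σ_Y = |-4.7|·24 = 112.8.
E(X) = a·E(Y) + b = (-4.7)·104 = -488.8.

σ_X = 112.8, E(X) = -488.8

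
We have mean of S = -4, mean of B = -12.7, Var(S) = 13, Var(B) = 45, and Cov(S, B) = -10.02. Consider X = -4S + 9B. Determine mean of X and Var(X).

mean of X = -98.3, Var(X) = 4574.44

mean of X = (-4)·mean of S + 9·mean of B = (-4)·(-4) + 9·(-12.7) = -98.3.
Var(X) = a²·Var(S) + b²·Var(B) + 2ab·Cov(S, B) with a = -4, b = 9.
= (-4)²·13 + 9²·45 + 2·(-4)·9·(-10.02)
= 208 + 3645 + 721.44 = 4574.44.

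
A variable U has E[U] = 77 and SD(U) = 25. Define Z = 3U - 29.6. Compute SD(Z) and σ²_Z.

Z = 3U - 29.6 is linear with a = 3, b = -29.6.
SD(Z) = |a|·SD(U) = |3|·25 = 75.
σ²_U = 25² = 625.
σ²_Z = a²·σ²_U = 3²·625 = 5625 (the additive constant -29.6 does not affect variance).

SD(Z) = 75, σ²_Z = 5625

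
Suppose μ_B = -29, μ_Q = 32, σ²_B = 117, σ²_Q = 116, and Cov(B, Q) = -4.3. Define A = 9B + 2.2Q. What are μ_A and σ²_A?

μ_A = -190.6, σ²_A = 9868.16

μ_A = 9·μ_B + 2.2·μ_Q = 9·(-29) + 2.2·32 = -190.6.
σ²_A = a²·σ²_B + b²·σ²_Q + 2ab·Cov(B, Q) with a = 9, b = 2.2.
= 9²·117 + 2.2²·116 + 2·9·2.2·(-4.3)
= 9477 + 561.44 + (-170.28) = 9868.16.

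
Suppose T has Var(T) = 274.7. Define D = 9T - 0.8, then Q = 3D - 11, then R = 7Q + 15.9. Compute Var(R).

Var(D) = 9²·274.7 = 22250.7.
Var(Q) = 3²·22250.7 = 200256.3.
Var(R) = 7²·200256.3 = 9812558.7.

Var(R) = 9812558.7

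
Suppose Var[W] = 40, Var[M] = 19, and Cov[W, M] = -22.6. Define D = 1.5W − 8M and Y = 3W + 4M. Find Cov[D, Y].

By bilinearity, Cov[D, Y] = ac·Var[W] + bd·Var[M] + (ad+bc)·Cov[W, M], with a=1.5, b=-8, c=3, d=4.
ac·Var[W] = 1.5·3·40 = 180
bd·Var[M] = (-8)·4·19 = -608
(ad+bc)·Cov[W, M] = (-18)·(-22.6) = 406.8
Cov[D, Y] = 180 + (-608) + 406.8 = -21.2.

Cov[D, Y] = -21.2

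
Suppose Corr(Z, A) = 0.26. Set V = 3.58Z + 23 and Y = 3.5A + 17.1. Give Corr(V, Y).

Corr(V, Y) = 0.26

Linear rescalings preserve correlation up to sign; here the slopes 3.58 and 3.5 have the same sign, so Corr(V, Y) = Corr(Z, A) = 0.26.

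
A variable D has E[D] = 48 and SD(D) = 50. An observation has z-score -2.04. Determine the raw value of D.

D = -54

D = E[D] + z·SD(D) = 48 + (-2.04)·50 = -54.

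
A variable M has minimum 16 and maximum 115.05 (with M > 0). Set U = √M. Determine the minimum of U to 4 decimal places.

min(U) = 4

√M is increasing on this domain, so min(U) comes from min(M) = 16: min(U) = √(16) = 4.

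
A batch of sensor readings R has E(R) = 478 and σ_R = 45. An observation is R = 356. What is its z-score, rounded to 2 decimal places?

z = -2.71

z = (R − E(R)) / σ_R = (356 − 478) / 45 ≈ -2.71.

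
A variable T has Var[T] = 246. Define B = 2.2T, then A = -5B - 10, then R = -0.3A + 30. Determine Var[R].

Var[B] = 2.2²·246 = 1190.64.
Var[A] = (-5)²·1190.64 = 29766.
Var[R] = (-0.3)²·29766 = 2678.94.

Var[R] = 2678.94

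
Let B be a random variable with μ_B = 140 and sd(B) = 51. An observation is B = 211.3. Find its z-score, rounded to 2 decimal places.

z = 1.40

z = (B − μ_B) / sd(B) = (211.3 − 140) / 51 ≈ 1.40.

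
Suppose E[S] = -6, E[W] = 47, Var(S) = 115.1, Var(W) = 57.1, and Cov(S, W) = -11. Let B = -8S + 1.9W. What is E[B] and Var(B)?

E[B] = (-8)·E[S] + 1.9·E[W] = (-8)·(-6) + 1.9·47 = 137.3.
Var(B) = a²·Var(S) + b²·Var(W) + 2ab·Cov(S, W) with a = -8, b = 1.9.
= (-8)²·115.1 + 1.9²·57.1 + 2·(-8)·1.9·(-11)
= 7366.4 + 206.131 + 334.4 = 7906.931.

E[B] = 137.3, Var(B) = 7906.931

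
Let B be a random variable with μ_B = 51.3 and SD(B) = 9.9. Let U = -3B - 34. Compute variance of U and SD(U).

U = -3B - 34 is linear with a = -3, b = -34.
variance of B = 9.9² = 98.01.
variance of U = a²·variance of B = (-3)²·98.01 = 882.09 (the additive constant -34 does not affect variance).
SD(U) = |a|·SD(B) = |-3|·9.9 = 29.7.

variance of U = 882.09, SD(U) = 29.7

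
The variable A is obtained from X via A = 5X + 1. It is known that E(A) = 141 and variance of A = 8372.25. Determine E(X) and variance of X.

E(X) = 28, variance of X = 334.89

From A = 5X + 1: E(A) = a·E(X) + b, so E(X) = (E(A) − b)/a = (141 − 1)/5 = 28.
variance of A = a²·variance of X, so variance of X = 8372.25/5² = 334.89.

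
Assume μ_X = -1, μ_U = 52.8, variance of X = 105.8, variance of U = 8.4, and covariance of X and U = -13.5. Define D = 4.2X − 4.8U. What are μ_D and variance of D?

μ_D = 4.2·μ_X + (-4.8)·μ_U = 4.2·(-1) + (-4.8)·52.8 = -257.64.
variance of D = a²·variance of X + b²·variance of U + 2ab·covariance of X and U with a = 4.2, b = -4.8.
= 4.2²·105.8 + (-4.8)²·8.4 + 2·4.2·(-4.8)·(-13.5)
= 1866.312 + 193.536 + 544.32 = 2604.168.

μ_D = -257.64, variance of D = 2604.168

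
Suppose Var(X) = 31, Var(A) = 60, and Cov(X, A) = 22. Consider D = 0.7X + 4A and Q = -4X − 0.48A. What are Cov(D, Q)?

By bilinearity, Cov(D, Q) = ac·Var(X) + bd·Var(A) + (ad+bc)·Cov(X, A), with a=0.7, b=4, c=-4, d=-0.48.
ac·Var(X) = 0.7·(-4)·31 = -86.8
bd·Var(A) = 4·(-0.48)·60 = -115.2
(ad+bc)·Cov(X, A) = (-16.336)·22 = -359.392
Cov(D, Q) = -86.8 + (-115.2) + (-359.392) = -561.392.

Cov(D, Q) = -561.392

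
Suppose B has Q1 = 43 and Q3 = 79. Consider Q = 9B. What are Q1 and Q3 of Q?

Q1(Q) = 387, Q3(Q) = 711

a = 9 > 0: Q1(Q) = a·Q1(B)+b = 387, Q3(Q) = a·Q3(B)+b = 711.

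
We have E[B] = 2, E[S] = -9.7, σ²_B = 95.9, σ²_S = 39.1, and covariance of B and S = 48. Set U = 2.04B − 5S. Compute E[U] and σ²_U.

E[U] = 52.58, σ²_U = 397.39744

E[U] = 2.04·E[B] + (-5)·E[S] = 2.04·2 + (-5)·(-9.7) = 52.58.
σ²_U = a²·σ²_B + b²·σ²_S + 2ab·covariance of B and S with a = 2.04, b = -5.
= 2.04²·95.9 + (-5)²·39.1 + 2·2.04·(-5)·48
= 399.09744 + 977.5 + (-979.2) = 397.39744.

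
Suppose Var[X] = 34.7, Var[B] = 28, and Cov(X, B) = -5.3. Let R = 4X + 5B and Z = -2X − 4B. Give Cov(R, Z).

Cov(R, Z) = -699.8

By bilinearity, Cov(R, Z) = ac·Var[X] + bd·Var[B] + (ad+bc)·Cov(X, B), with a=4, b=5, c=-2, d=-4.
ac·Var[X] = 4·(-2)·34.7 = -277.6
bd·Var[B] = 5·(-4)·28 = -560
(ad+bc)·Cov(X, B) = (-26)·(-5.3) = 137.8
Cov(R, Z) = -277.6 + (-560) + 137.8 = -699.8.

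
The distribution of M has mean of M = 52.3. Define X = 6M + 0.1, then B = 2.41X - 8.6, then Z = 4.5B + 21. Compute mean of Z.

mean of X = 6·52.3 + 0.1 = 313.9.
mean of B = 2.41·313.9 + (-8.6) = 747.899.
mean of Z = 4.5·747.899 + 21 = 3386.5455.

mean of Z = 3386.5455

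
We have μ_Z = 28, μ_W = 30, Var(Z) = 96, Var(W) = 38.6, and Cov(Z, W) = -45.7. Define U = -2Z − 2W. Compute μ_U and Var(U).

μ_U = -116, Var(U) = 172.8

μ_U = (-2)·μ_Z + (-2)·μ_W = (-2)·28 + (-2)·30 = -116.
Var(U) = a²·Var(Z) + b²·Var(W) + 2ab·Cov(Z, W) with a = -2, b = -2.
= (-2)²·96 + (-2)²·38.6 + 2·(-2)·(-2)·(-45.7)
= 384 + 154.4 + (-365.6) = 172.8.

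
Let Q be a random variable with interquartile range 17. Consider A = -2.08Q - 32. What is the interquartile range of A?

Under A = aQ + b, IQR(A) = |a|·IQR(Q) = |-2.08|·17 = 35.36 (shifts cancel; spread scales by |a|).

IQR(A) = 35.36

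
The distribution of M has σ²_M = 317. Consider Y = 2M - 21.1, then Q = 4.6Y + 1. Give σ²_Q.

σ²_Y = 2²·317 = 1268.
σ²_Q = 4.6²·1268 = 26830.88.

σ²_Q = 26830.88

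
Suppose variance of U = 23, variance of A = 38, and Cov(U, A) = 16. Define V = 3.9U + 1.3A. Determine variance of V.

variance of V = a²·variance of U + b²·variance of A + 2ab·Cov(U, A) with a = 3.9, b = 1.3.
= 3.9²·23 + 1.3²·38 + 2·3.9·1.3·16
= 349.83 + 64.22 + 162.24 = 576.29.

variance of V = 576.29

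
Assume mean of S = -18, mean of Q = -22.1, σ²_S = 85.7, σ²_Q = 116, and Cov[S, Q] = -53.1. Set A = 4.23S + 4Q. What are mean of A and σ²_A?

mean of A = 4.23·mean of S + 4·mean of Q = 4.23·(-18) + 4·(-22.1) = -164.54.
σ²_A = a²·σ²_S + b²·σ²_Q + 2ab·Cov[S, Q] with a = 4.23, b = 4.
= 4.23²·85.7 + 4²·116 + 2·4.23·4·(-53.1)
= 1533.42153 + 1856 + (-1796.904) = 1592.51753.

mean of A = -164.54, σ²_A = 1592.51753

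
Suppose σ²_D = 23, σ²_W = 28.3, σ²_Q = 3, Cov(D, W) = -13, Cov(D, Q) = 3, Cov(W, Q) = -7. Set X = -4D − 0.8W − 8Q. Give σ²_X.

σ²_X = 597.312

σ²_X = a²·σ²_D + b²·σ²_W + c²·σ²_Q + 2ab·Cov(D, W) + 2ac·Cov(D, Q) + 2bc·Cov(W, Q), with a = -4, b = -0.8, c = -8.
= 368 + 18.112 + 192 + (-83.2) + 192 + (-89.6)
= 597.312.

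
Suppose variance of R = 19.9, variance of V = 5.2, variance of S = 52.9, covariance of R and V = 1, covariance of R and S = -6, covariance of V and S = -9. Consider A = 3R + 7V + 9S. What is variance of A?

variance of A = 3302.8

variance of A = a²·variance of R + b²·variance of V + c²·variance of S + 2ab·covariance of R and V + 2ac·covariance of R and S + 2bc·covariance of V and S, with a = 3, b = 7, c = 9.
= 179.1 + 254.8 + 4284.9 + 42 + (-324) + (-1134)
= 3302.8.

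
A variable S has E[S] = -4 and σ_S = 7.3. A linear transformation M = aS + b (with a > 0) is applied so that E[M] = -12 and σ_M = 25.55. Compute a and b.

a = 3.5, b = 2

σ_M = a·σ_S (a > 0), so a = 25.55/7.3 = 3.5.
E[M] = a·E[S] + b, so b = -12 − 3.5·(-4) = 2.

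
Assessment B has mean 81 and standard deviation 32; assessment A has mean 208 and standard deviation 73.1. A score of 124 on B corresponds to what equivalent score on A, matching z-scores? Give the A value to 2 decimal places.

z = (124 − 81)/32 ≈ 1.3438.
A = 208 + z·73.1 = 208 + (124 − 81)·73.1/32 ≈ 306.23.

A = 306.23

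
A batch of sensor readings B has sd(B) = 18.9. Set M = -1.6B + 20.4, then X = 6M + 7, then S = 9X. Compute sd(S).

sd(S) = 1632.96

sd(M) = |-1.6|·18.9 = 30.24.
sd(X) = |6|·30.24 = 181.44.
sd(S) = |9|·181.44 = 1632.96.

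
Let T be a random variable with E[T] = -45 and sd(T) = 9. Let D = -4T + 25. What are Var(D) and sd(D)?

Var(D) = 1296, sd(D) = 36

D = -4T + 25 is linear with a = -4, b = 25.
Var(T) = 9² = 81.
Var(D) = a²·Var(T) = (-4)²·81 = 1296 (the additive constant 25 does not affect variance).
sd(D) = |a|·sd(T) = |-4|·9 = 36.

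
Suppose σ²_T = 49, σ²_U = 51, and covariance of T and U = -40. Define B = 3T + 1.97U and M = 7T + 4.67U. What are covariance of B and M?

By bilinearity, covariance of B and M = ac·σ²_T + bd·σ²_U + (ad+bc)·covariance of T and U, with a=3, b=1.97, c=7, d=4.67.
ac·σ²_T = 3·7·49 = 1029
bd·σ²_U = 1.97·4.67·51 = 469.1949
(ad+bc)·covariance of T and U = (27.8)·(-40) = -1112
covariance of B and M = 1029 + 469.1949 + (-1112) = 386.1949.

covariance of B and M = 386.1949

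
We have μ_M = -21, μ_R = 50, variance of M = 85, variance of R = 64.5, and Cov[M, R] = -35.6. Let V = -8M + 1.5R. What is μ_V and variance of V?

μ_V = 243, variance of V = 6439.525

μ_V = (-8)·μ_M + 1.5·μ_R = (-8)·(-21) + 1.5·50 = 243.
variance of V = a²·variance of M + b²·variance of R + 2ab·Cov[M, R] with a = -8, b = 1.5.
= (-8)²·85 + 1.5²·64.5 + 2·(-8)·1.5·(-35.6)
= 5440 + 145.125 + 854.4 = 6439.525.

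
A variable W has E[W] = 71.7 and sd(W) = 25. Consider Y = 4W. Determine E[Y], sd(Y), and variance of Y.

Y = 4W is linear with a = 4, b = 0.
E[Y] = a·E[W] + b = 4·71.7 = 286.8.
sd(Y) = |a|·sd(W) = |4|·25 = 100.
variance of W = 25² = 625.
variance of Y = a²·variance of W = 4²·625 = 10000.

E[Y] = 286.8, sd(Y) = 100, variance of Y = 10000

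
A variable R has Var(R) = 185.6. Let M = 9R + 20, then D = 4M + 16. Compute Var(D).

Var(D) = 240537.6

Var(M) = 9²·185.6 = 15033.6.
Var(D) = 4²·15033.6 = 240537.6.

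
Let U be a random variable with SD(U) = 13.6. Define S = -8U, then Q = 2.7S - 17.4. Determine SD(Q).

SD(Q) = 293.76

SD(S) = |-8|·13.6 = 108.8.
SD(Q) = |2.7|·108.8 = 293.76.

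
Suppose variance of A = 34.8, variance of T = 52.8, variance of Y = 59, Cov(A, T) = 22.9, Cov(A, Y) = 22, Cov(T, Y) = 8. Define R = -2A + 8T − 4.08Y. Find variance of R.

variance of R = a²·variance of A + b²·variance of T + c²·variance of Y + 2ab·Cov(A, T) + 2ac·Cov(A, Y) + 2bc·Cov(T, Y), with a = -2, b = 8, c = -4.08.
= 139.2 + 3379.2 + 982.1376 + (-732.8) + 359.04 + (-522.24)
= 3604.5376.

variance of R = 3604.5376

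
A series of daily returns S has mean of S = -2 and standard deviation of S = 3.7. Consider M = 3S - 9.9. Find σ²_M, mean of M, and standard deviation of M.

M = 3S - 9.9 is linear with a = 3, b = -9.9.
σ²_S = 3.7² = 13.69.
σ²_M = a²·σ²_S = 3²·13.69 = 123.21 (the additive constant -9.9 does not affect variance).
mean of M = a·mean of S + b = 3·(-2) + (-9.9) = -15.9.
standard deviation of M = |a|·standard deviation of S = |3|·3.7 = 11.1.

σ²_M = 123.21, mean of M = -15.9, standard deviation of M = 11.1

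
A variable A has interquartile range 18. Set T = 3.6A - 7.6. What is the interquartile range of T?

IQR(T) = 64.8

Under T = aA + b, IQR(T) = |a|·IQR(A) = |3.6|·18 = 64.8 (shifts cancel; spread scales by |a|).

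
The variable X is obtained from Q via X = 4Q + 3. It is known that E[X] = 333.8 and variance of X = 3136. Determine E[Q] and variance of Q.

E[Q] = 82.7, variance of Q = 196

From X = 4Q + 3: E[X] = a·E[Q] + b, so E[Q] = (E[X] − b)/a = (333.8 − 3)/4 = 82.7.
variance of X = a²·variance of Q, so variance of Q = 3136/4² = 196.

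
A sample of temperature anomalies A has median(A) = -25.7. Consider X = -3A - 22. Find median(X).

A linear map preserves order up to sign, so median(X) = a·median(A) + b = (-3)·(-25.7) + (-22) = 55.1.

median(X) = 55.1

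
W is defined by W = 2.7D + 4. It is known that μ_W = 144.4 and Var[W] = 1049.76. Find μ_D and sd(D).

μ_D = 52, sd(D) = 12

From W = 2.7D + 4: μ_W = a·μ_D + b, so μ_D = (μ_W − b)/a = (144.4 − 4)/2.7 = 52.
sd(W) = √1049.76 = 32.4.
sd(W) = |a|·sd(D), so sd(D) = 32.4/|2.7| = 12.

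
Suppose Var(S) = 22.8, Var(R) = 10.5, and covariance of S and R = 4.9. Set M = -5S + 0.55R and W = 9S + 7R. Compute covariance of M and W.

By bilinearity, covariance of M and W = ac·Var(S) + bd·Var(R) + (ad+bc)·covariance of S and R, with a=-5, b=0.55, c=9, d=7.
ac·Var(S) = (-5)·9·22.8 = -1026
bd·Var(R) = 0.55·7·10.5 = 40.425
(ad+bc)·covariance of S and R = (-30.05)·4.9 = -147.245
covariance of M and W = -1026 + 40.425 + (-147.245) = -1132.82.

covariance of M and W = -1132.82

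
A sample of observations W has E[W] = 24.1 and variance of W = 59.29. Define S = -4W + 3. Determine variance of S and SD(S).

variance of S = 948.64, SD(S) = 30.8

S = -4W + 3 is linear with a = -4, b = 3.
variance of S = a²·variance of W = (-4)²·59.29 = 948.64 (the additive constant 3 does not affect variance).
SD(W) = √59.29 = 7.7.
SD(S) = |a|·SD(W) = |-4|·7.7 = 30.8.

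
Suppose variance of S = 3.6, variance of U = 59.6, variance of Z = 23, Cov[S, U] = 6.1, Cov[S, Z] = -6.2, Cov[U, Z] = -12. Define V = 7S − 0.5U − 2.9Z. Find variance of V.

variance of V = 558.95

variance of V = a²·variance of S + b²·variance of U + c²·variance of Z + 2ab·Cov[S, U] + 2ac·Cov[S, Z] + 2bc·Cov[U, Z], with a = 7, b = -0.5, c = -2.9.
= 176.4 + 14.9 + 193.43 + (-42.7) + 251.72 + (-34.8)
= 558.95.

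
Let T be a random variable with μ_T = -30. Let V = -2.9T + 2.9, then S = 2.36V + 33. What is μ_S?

μ_V = (-2.9)·(-30) + 2.9 = 89.9.
μ_S = 2.36·89.9 + 33 = 245.164.

μ_S = 245.164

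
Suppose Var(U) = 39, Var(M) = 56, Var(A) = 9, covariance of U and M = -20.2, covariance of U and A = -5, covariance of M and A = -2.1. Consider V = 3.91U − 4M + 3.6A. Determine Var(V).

Var(V) = a²·Var(U) + b²·Var(M) + c²·Var(A) + 2ab·covariance of U and M + 2ac·covariance of U and A + 2bc·covariance of M and A, with a = 3.91, b = -4, c = 3.6.
= 596.2359 + 896 + 116.64 + 631.856 + (-140.76) + 60.48
= 2160.4519.

Var(V) = 2160.4519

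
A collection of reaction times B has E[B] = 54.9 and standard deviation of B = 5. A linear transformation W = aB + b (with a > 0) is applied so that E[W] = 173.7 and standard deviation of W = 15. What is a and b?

standard deviation of W = a·standard deviation of B (a > 0), so a = 15/5 = 3.
E[W] = a·E[B] + b, so b = 173.7 − 3·54.9 = 9.

a = 3, b = 9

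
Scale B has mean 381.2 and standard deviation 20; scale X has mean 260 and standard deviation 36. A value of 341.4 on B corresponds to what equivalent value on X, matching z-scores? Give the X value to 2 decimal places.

X = 188.36

z = (341.4 − 381.2)/20 = -1.99.
X = 260 + z·36 = 260 + (341.4 − 381.2)·36/20 = 188.36.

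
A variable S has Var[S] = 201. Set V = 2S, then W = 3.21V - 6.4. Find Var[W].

Var[V] = 2²·201 = 804.
Var[W] = 3.21²·804 = 8284.4964.

Var[W] = 8284.4964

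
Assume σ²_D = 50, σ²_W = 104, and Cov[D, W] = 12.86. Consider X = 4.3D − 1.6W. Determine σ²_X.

σ²_X = a²·σ²_D + b²·σ²_W + 2ab·Cov[D, W] with a = 4.3, b = -1.6.
= 4.3²·50 + (-1.6)²·104 + 2·4.3·(-1.6)·12.86
= 924.5 + 266.24 + (-176.9536) = 1013.7864.

σ²_X = 1013.7864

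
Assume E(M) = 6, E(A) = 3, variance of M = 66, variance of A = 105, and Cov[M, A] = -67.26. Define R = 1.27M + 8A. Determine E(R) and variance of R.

E(R) = 31.62, variance of R = 5459.7282

E(R) = 1.27·E(M) + 8·E(A) = 1.27·6 + 8·3 = 31.62.
variance of R = a²·variance of M + b²·variance of A + 2ab·Cov[M, A] with a = 1.27, b = 8.
= 1.27²·66 + 8²·105 + 2·1.27·8·(-67.26)
= 106.4514 + 6720 + (-1366.7232) = 5459.7282.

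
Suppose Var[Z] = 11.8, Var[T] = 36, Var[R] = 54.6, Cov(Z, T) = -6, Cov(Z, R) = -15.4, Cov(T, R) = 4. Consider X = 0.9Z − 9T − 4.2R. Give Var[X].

Var[X] = a²·Var[Z] + b²·Var[T] + c²·Var[R] + 2ab·Cov(Z, T) + 2ac·Cov(Z, R) + 2bc·Cov(T, R), with a = 0.9, b = -9, c = -4.2.
= 9.558 + 2916 + 963.144 + 97.2 + 116.424 + 302.4
= 4404.726.

Var[X] = 4404.726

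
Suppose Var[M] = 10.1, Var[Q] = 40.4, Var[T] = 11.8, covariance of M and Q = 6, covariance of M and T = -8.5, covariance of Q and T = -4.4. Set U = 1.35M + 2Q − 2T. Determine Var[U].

Var[U] = 340.70725

Var[U] = a²·Var[M] + b²·Var[Q] + c²·Var[T] + 2ab·covariance of M and Q + 2ac·covariance of M and T + 2bc·covariance of Q and T, with a = 1.35, b = 2, c = -2.
= 18.40725 + 161.6 + 47.2 + 32.4 + 45.9 + 35.2
= 340.70725.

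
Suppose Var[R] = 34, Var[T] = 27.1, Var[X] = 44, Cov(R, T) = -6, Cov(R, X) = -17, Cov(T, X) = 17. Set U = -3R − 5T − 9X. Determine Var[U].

Var[U] = 4979.5

Var[U] = a²·Var[R] + b²·Var[T] + c²·Var[X] + 2ab·Cov(R, T) + 2ac·Cov(R, X) + 2bc·Cov(T, X), with a = -3, b = -5, c = -9.
= 306 + 677.5 + 3564 + (-180) + (-918) + 1530
= 4979.5.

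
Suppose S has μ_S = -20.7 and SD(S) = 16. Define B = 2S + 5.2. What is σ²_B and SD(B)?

B = 2S + 5.2 is linear with a = 2, b = 5.2.
σ²_S = 16² = 256.
σ²_B = a²·σ²_S = 2²·256 = 1024 (the additive constant 5.2 does not affect variance).
SD(B) = |a|·SD(S) = |2|·16 = 32.

σ²_B = 1024, SD(B) = 32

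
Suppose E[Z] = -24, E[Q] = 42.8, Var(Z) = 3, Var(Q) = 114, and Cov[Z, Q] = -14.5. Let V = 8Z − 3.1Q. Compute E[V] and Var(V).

E[V] = 8·E[Z] + (-3.1)·E[Q] = 8·(-24) + (-3.1)·42.8 = -324.68.
Var(V) = a²·Var(Z) + b²·Var(Q) + 2ab·Cov[Z, Q] with a = 8, b = -3.1.
= 8²·3 + (-3.1)²·114 + 2·8·(-3.1)·(-14.5)
= 192 + 1095.54 + 719.2 = 2006.74.

E[V] = -324.68, Var(V) = 2006.74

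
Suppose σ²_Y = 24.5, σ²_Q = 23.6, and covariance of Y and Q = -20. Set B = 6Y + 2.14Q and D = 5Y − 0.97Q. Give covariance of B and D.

By bilinearity, covariance of B and D = ac·σ²_Y + bd·σ²_Q + (ad+bc)·covariance of Y and Q, with a=6, b=2.14, c=5, d=-0.97.
ac·σ²_Y = 6·5·24.5 = 735
bd·σ²_Q = 2.14·(-0.97)·23.6 = -48.98888
(ad+bc)·covariance of Y and Q = (4.88)·(-20) = -97.6
covariance of B and D = 735 + (-48.98888) + (-97.6) = 588.41112.

covariance of B and D = 588.41112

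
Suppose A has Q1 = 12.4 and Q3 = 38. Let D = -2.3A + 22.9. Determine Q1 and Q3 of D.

Q1(D) = -64.5, Q3(D) = -5.62

a = -2.3 < 0 reverses order: Q1(D) comes from Q3(A), Q3(D) from Q1(A).
Q1(D) = (-2.3)·38 + 22.9 = -64.5; Q3(D) = (-2.3)·12.4 + 22.9 = -5.62.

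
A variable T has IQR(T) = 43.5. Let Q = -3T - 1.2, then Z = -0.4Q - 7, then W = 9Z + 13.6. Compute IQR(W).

IQR(Q) = |-3|·43.5 = 130.5.
IQR(Z) = |-0.4|·130.5 = 52.2.
IQR(W) = |9|·52.2 = 469.8.

IQR(W) = 469.8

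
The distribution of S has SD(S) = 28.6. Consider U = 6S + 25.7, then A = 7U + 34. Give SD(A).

SD(A) = 1201.2

SD(U) = |6|·28.6 = 171.6.
SD(A) = |7|·171.6 = 1201.2.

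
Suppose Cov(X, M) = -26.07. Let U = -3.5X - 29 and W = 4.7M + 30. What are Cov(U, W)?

Cov(U, W) = 428.8515

Cov(U, W) = a·c·Cov(X, M) = (-3.5)·4.7·(-26.07) = 428.8515. Additive constants drop out.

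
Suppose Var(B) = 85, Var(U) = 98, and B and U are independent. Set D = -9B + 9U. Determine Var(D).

Var(D) = a²·Var(B) + b²·Var(U) + 2ab·Cov(B, U) with a = -9, b = 9.
Independence gives Cov(B, U) = 0.
= (-9)²·85 + 9²·98 + 2·(-9)·9·0
= 6885 + 7938 + 0 = 14823.

Var(D) = 14823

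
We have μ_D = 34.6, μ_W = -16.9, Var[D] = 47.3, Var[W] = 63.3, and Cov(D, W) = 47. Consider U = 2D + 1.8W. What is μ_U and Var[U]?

μ_U = 38.78, Var[U] = 732.692

μ_U = 2·μ_D + 1.8·μ_W = 2·34.6 + 1.8·(-16.9) = 38.78.
Var[U] = a²·Var[D] + b²·Var[W] + 2ab·Cov(D, W) with a = 2, b = 1.8.
= 2²·47.3 + 1.8²·63.3 + 2·2·1.8·47
= 189.2 + 205.092 + 338.4 = 732.692.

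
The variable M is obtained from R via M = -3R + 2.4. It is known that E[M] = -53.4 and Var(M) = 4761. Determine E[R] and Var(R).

E[R] = 18.6, Var(R) = 529

From M = -3R + 2.4: E[M] = a·E[R] + b, so E[R] = (E[M] − b)/a = (-53.4 − 2.4)/(-3) = 18.6.
Var(M) = a²·Var(R), so Var(R) = 4761/(-3)² = 529.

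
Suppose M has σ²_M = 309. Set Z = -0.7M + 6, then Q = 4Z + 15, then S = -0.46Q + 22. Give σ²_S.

σ²_Z = (-0.7)²·309 = 151.41.
σ²_Q = 4²·151.41 = 2422.56.
σ²_S = (-0.46)²·2422.56 = 512.613696.

σ²_S = 512.613696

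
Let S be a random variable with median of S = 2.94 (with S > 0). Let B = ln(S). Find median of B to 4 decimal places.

ln(S) is monotone on this domain, so median of B = ln(2.94) ≈ 1.0784.

median of B = 1.0784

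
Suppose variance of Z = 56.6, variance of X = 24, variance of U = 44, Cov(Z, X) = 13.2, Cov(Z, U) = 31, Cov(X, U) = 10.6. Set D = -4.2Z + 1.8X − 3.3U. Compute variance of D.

variance of D = a²·variance of Z + b²·variance of X + c²·variance of U + 2ab·Cov(Z, X) + 2ac·Cov(Z, U) + 2bc·Cov(X, U), with a = -4.2, b = 1.8, c = -3.3.
= 998.424 + 77.76 + 479.16 + (-199.584) + 859.32 + (-125.928)
= 2089.152.

variance of D = 2089.152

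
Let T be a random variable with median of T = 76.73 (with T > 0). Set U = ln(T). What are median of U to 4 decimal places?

ln(T) is monotone on this domain, so median of U = ln(76.73) ≈ 4.3403.

median of U = 4.3403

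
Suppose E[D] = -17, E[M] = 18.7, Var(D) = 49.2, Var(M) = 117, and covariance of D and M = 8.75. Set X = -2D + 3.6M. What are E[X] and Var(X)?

E[X] = (-2)·E[D] + 3.6·E[M] = (-2)·(-17) + 3.6·18.7 = 101.32.
Var(X) = a²·Var(D) + b²·Var(M) + 2ab·covariance of D and M with a = -2, b = 3.6.
= (-2)²·49.2 + 3.6²·117 + 2·(-2)·3.6·8.75
= 196.8 + 1516.32 + (-126) = 1587.12.

E[X] = 101.32, Var(X) = 1587.12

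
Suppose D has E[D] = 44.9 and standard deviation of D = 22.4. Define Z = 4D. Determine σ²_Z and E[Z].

σ²_Z = 8028.16, E[Z] = 179.6

Z = 4D is linear with a = 4, b = 0.
σ²_D = 22.4² = 501.76.
σ²_Z = a²·σ²_D = 4²·501.76 = 8028.16.
E[Z] = a·E[D] + b = 4·44.9 = 179.6.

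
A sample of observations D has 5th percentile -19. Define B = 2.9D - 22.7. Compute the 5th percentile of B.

5th percentile of B = -77.8

Since a = 2.9 > 0 the transformation is increasing, so the 5th percentile of B = a·(P_{5} of D) + b = 2.9·(-19) + (-22.7) = -77.8.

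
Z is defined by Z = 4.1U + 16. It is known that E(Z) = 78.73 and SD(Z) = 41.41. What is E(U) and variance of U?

E(U) = 15.3, variance of U = 102.01

From Z = 4.1U + 16: E(Z) = a·E(U) + b, so E(U) = (E(Z) − b)/a = (78.73 − 16)/4.1 = 15.3.
variance of Z = 41.41² = 1714.7881.
variance of Z = a²·variance of U, so variance of U = 1714.7881/4.1² = 102.01.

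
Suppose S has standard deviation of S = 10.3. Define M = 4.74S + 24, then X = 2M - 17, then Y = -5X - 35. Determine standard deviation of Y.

standard deviation of Y = 488.22

standard deviation of M = |4.74|·10.3 = 48.822.
standard deviation of X = |2|·48.822 = 97.644.
standard deviation of Y = |-5|·97.644 = 488.22.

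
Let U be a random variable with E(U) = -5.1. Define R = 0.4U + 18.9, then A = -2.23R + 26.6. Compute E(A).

E(R) = 0.4·(-5.1) + 18.9 = 16.86.
E(A) = (-2.23)·16.86 + 26.6 = -10.9978.

E(A) = -10.9978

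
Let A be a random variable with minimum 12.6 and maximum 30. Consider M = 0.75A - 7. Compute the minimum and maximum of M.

min(M) = 2.45, max(M) = 15.5

a = 0.75 > 0, so min(M) = a·min(A)+b = 0.75·12.6 + (-7) = 2.45 and max(M) = 0.75·30 + (-7) = 15.5.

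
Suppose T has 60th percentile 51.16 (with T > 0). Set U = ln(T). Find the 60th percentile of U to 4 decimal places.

ln(T) is increasing, so P_{60}(U) = g(P_{60}(T)) ≈ 3.935.

60th percentile of U = 3.935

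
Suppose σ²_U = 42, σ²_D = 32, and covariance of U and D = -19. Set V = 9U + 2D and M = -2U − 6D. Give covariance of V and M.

By bilinearity, covariance of V and M = ac·σ²_U + bd·σ²_D + (ad+bc)·covariance of U and D, with a=9, b=2, c=-2, d=-6.
ac·σ²_U = 9·(-2)·42 = -756
bd·σ²_D = 2·(-6)·32 = -384
(ad+bc)·covariance of U and D = (-58)·(-19) = 1102
covariance of V and M = -756 + (-384) + 1102 = -38.

covariance of V and M = -38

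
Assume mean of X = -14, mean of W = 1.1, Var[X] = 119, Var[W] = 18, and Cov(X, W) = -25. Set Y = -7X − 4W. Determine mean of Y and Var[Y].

mean of Y = (-7)·mean of X + (-4)·mean of W = (-7)·(-14) + (-4)·1.1 = 93.6.
Var[Y] = a²·Var[X] + b²·Var[W] + 2ab·Cov(X, W) with a = -7, b = -4.
= (-7)²·119 + (-4)²·18 + 2·(-7)·(-4)·(-25)
= 5831 + 288 + (-1400) = 4719.

mean of Y = 93.6, Var[Y] = 4719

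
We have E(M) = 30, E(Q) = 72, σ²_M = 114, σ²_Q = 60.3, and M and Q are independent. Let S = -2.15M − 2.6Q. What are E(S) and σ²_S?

E(S) = (-2.15)·E(M) + (-2.6)·E(Q) = (-2.15)·30 + (-2.6)·72 = -251.7.
σ²_S = a²·σ²_M + b²·σ²_Q + 2ab·Cov(M, Q) with a = -2.15, b = -2.6.
Independence gives Cov(M, Q) = 0.
= (-2.15)²·114 + (-2.6)²·60.3 + 2·(-2.15)·(-2.6)·0
= 526.965 + 407.628 + 0 = 934.593.

E(S) = -251.7, σ²_S = 934.593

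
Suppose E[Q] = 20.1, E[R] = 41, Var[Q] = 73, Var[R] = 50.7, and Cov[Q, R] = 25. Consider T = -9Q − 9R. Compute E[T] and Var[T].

E[T] = (-9)·E[Q] + (-9)·E[R] = (-9)·20.1 + (-9)·41 = -549.9.
Var[T] = a²·Var[Q] + b²·Var[R] + 2ab·Cov[Q, R] with a = -9, b = -9.
= (-9)²·73 + (-9)²·50.7 + 2·(-9)·(-9)·25
= 5913 + 4106.7 + 4050 = 14069.7.

E[T] = -549.9, Var[T] = 14069.7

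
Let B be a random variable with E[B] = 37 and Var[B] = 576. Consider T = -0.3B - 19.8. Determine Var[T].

T = -0.3B - 19.8 is linear with a = -0.3, b = -19.8.
Var[T] = a²·Var[B] = (-0.3)²·576 = 51.84 (the additive constant -19.8 does not affect variance).

Var[T] = 51.84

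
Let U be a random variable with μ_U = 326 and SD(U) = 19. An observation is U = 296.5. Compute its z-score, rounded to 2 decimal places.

z = (U − μ_U) / SD(U) = (296.5 − 326) / 19 ≈ -1.55.

z = -1.55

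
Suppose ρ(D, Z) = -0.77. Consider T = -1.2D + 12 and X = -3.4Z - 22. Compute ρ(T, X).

Linear rescalings preserve correlation up to sign; here the slopes -1.2 and -3.4 have the same sign, so ρ(T, X) = ρ(D, Z) = -0.77.

ρ(T, X) = -0.77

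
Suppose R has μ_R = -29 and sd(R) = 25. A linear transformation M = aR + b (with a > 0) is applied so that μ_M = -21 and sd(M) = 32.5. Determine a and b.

sd(M) = a·sd(R) (a > 0), so a = 32.5/25 = 1.3.
μ_M = a·μ_R + b, so b = -21 − 1.3·(-29) = 16.7.

a = 1.3, b = 16.7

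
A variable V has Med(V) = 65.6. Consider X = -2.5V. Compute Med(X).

A linear map preserves order up to sign, so Med(X) = a·Med(V) + b = (-2.5)·65.6 = -164.

Med(X) = -164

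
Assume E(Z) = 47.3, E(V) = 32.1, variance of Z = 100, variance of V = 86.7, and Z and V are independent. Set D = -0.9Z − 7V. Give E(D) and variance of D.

E(D) = (-0.9)·E(Z) + (-7)·E(V) = (-0.9)·47.3 + (-7)·32.1 = -267.27.
variance of D = a²·variance of Z + b²·variance of V + 2ab·Cov[Z, V] with a = -0.9, b = -7.
Independence gives Cov[Z, V] = 0.
= (-0.9)²·100 + (-7)²·86.7 + 2·(-0.9)·(-7)·0
= 81 + 4248.3 + 0 = 4329.3.

E(D) = -267.27, variance of D = 4329.3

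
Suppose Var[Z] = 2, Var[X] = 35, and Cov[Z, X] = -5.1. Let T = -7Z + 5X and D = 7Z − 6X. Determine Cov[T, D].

By bilinearity, Cov[T, D] = ac·Var[Z] + bd·Var[X] + (ad+bc)·Cov[Z, X], with a=-7, b=5, c=7, d=-6.
ac·Var[Z] = (-7)·7·2 = -98
bd·Var[X] = 5·(-6)·35 = -1050
(ad+bc)·Cov[Z, X] = (77)·(-5.1) = -392.7
Cov[T, D] = -98 + (-1050) + (-392.7) = -1540.7.

Cov[T, D] = -1540.7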